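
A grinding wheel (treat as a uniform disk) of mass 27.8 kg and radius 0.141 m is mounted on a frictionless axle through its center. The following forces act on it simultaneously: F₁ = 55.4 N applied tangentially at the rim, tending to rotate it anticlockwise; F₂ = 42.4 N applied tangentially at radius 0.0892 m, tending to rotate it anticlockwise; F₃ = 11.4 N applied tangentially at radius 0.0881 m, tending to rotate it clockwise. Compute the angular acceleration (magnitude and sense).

α ≈ 38.3 rad/s², anticlockwise

I = ½MR² = (1/2)(27.8)(0.141)² = 0.2763 kg·m².
Taking anticlockwise as positive: τ₁ = +(55.4)(0.141) = +7.811 N·m; τ₂ = +(42.4)(0.0892) = +3.782 N·m; τ₃ = −(11.4)(0.0881) = −1.004 N·m.
Net torque τ = 10.59 N·m.
α = τ/I = 10.59/0.2763 = 38.32 rad/s².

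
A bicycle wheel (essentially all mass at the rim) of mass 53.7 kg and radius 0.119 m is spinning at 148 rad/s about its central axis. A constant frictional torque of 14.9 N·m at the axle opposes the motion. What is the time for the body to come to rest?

I = MR² = (53.7)(0.119)² = 0.7604 kg·m².
The net torque has magnitude 14.9 N·m, opposing ω.
|α| = τ/I = 14.90/0.7604 = 19.59 rad/s² (deceleration).
0 = ω₀ − |α|t ⇒ t = ω₀/|α| = 148/19.59 = 7.553 s.

t ≈ 7.55 s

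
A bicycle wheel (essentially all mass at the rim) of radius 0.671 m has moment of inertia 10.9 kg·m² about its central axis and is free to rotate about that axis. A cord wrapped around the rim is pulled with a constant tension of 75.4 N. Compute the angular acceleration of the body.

τ = F R = (75.4)(0.671) = 50.59 N·m.
From τ = Iα: α = 50.59/10.90 = 4.642 rad/s².

α ≈ 4.64 rad/s²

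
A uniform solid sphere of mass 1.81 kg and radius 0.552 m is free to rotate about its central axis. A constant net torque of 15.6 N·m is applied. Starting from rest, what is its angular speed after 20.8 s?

ω ≈ 1470 rad/s

I = (2/5)MR² = (2/5)(1.81)(0.552)² = 0.2206 kg·m².
α = τ/I = 15.6/0.2206 = 70.71 rad/s².
ω = ω₀ + αt = 0 + (70.71)(20.8) = 1471 rad/s.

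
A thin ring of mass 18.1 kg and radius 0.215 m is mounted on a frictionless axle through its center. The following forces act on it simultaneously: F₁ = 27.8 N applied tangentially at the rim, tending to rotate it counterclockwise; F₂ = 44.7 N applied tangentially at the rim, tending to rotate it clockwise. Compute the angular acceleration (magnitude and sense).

I = MR² = (18.1)(0.215)² = 0.8367 kg·m².
Taking counterclockwise as positive: τ₁ = +(27.8)(0.215) = +5.977 N·m; τ₂ = −(44.7)(0.215) = −9.611 N·m.
Net torque τ = -3.633 N·m.
α = τ/I = -3.633/0.8367 = -4.343 rad/s².

α ≈ 4.34 rad/s², clockwise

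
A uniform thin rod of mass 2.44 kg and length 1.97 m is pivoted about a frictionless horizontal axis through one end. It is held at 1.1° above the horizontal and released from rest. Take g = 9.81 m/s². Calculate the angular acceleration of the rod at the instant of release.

About the pivot, I = (1/3)ML² = (1/3)(2.44)(1.97)² = 3.156 kg·m².
The weight acts at the center, a distance L/2 = 0.9850 m from the pivot; τ = Mg(L/2) cos 1.1° = 23.57 N·m.
α = τ/I = 23.57/3.156 = 7.468 rad/s².

α ≈ 7.47 rad/s²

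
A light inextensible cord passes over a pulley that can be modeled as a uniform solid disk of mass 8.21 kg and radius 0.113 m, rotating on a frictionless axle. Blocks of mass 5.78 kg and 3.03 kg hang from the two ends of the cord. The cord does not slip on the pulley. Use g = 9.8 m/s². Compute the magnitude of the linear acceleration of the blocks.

a ≈ 2.09 m/s²

I = ½MR² = (1/2)(8.21)(0.113)² = 0.05242 kg·m².
Heavier block: m₁g − T₁ = m₁a. Lighter block: T₂ − m₂g = m₂a.
Pulley: (T₁ − T₂)R = Iα = I(a/R), so T₁ − T₂ = (I/R²)a = (1/2)M_p a = 4.105·a.
Adding the three: (m₁ − m₂)g = (m₁ + m₂ + 4.105)a, so a = (5.78 − 3.03)(9.8)/(5.78 + 3.03 + 4.105) = 2.087 m/s².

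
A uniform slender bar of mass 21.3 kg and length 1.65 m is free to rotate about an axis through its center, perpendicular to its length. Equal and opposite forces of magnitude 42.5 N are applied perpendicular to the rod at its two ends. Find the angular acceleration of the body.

α ≈ 14.5 rad/s²

I = (1/12)ML² = (1/12)(21.3)(1.65)² = 4.832 kg·m².
The couple gives τ = F·(L/2) + F·(L/2) = F L = (42.5)(1.65) = 70.12 N·m.
From τ = Iα: α = 70.12/4.832 = 14.51 rad/s².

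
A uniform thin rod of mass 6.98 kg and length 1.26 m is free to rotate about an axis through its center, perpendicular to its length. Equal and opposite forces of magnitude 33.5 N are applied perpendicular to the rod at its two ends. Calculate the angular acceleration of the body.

I = (1/12)ML² = (1/12)(6.98)(1.26)² = 0.9235 kg·m².
The couple gives τ = F·(L/2) + F·(L/2) = F L = (33.5)(1.26) = 42.21 N·m.
Newton's second law for rotation, τ = Iα, gives α = τ/I = 42.21/0.9235 = 45.71 rad/s².

α ≈ 45.7 rad/s²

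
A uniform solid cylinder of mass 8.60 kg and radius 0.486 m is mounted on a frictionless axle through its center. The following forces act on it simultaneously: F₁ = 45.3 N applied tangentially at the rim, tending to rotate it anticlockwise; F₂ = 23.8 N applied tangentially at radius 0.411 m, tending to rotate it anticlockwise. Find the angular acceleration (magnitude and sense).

α ≈ 31.3 rad/s², anticlockwise

I = ½MR² = (1/2)(8.60)(0.486)² = 1.016 kg·m².
Taking anticlockwise as positive: τ₁ = +(45.3)(0.486) = +22.02 N·m; τ₂ = +(23.8)(0.411) = +9.782 N·m.
Net torque τ = 31.80 N·m.
α = τ/I = 31.80/1.016 = 31.31 rad/s².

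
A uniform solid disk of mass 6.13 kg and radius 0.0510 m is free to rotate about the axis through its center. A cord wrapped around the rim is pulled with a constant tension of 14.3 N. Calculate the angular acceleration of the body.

α ≈ 91.5 rad/s²

I = ½MR² = (1/2)(6.13)(0.0510)² = 0.007972 kg·m².
τ = F R = (14.3)(0.0510) = 0.7293 N·m.
Newton's second law for rotation, τ = Iα, gives α = τ/I = 0.7293/0.007972 = 91.48 rad/s².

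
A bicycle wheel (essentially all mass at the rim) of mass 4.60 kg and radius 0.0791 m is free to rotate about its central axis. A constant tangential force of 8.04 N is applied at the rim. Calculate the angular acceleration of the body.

I = MR² = (4.60)(0.0791)² = 0.02878 kg·m².
τ = F R = (8.04)(0.0791) = 0.6360 N·m.
Newton's second law for rotation, τ = Iα, gives α = τ/I = 0.6360/0.02878 = 22.10 rad/s².

α ≈ 22.1 rad/s²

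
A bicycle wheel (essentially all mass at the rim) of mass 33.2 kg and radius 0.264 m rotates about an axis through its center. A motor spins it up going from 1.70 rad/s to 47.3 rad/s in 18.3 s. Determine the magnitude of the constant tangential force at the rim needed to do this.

F ≈ 21.8 N

I = MR² = (33.2)(0.264)² = 2.314 kg·m².
α = Δω/Δt = (47.3 − 1.70)/18.3 = 2.492 rad/s².
The required torque is τ = Iα = (2.314)(2.492) = 5.766 N·m.
A tangential force at the rim gives τ = FR, so F = τ/R = 5.766/0.264 = 21.84 N.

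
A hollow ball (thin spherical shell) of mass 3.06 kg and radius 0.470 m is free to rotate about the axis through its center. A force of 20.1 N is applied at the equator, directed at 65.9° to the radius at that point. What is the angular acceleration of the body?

α ≈ 19.1 rad/s²

I = (2/3)MR² = (2/3)(3.06)(0.470)² = 0.4506 kg·m².
Only the tangential component produces torque: τ = F R sinθ = (20.1)(0.470) sin 65.9° = 8.624 N·m.
Newton's second law for rotation, τ = Iα, gives α = τ/I = 8.624/0.4506 = 19.14 rad/s².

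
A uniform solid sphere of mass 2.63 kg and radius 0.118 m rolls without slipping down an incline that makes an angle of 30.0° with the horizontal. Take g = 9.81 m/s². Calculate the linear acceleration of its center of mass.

Translation along the incline: Mg sinθ − f = Ma.
Rotation about the center: fR = Iα with I = (2/5)MR². No-slip gives a = αR, so f = (I/R²)a = (2/5)M a.
Substituting: Mg sinθ = (1 + 0.4000)Ma, so a = g sinθ/(1 + 0.4000) = (9.81) sin 30.0° / 1.400 = 3.504 m/s².

a ≈ 3.50 m/s²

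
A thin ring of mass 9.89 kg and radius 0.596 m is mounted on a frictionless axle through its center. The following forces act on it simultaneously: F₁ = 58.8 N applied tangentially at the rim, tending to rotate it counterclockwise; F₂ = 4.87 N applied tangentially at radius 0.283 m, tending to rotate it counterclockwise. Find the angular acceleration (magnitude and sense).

α ≈ 10.4 rad/s², counterclockwise

I = MR² = (9.89)(0.596)² = 3.513 kg·m².
Taking counterclockwise as positive: τ₁ = +(58.8)(0.596) = +35.04 N·m; τ₂ = +(4.87)(0.283) = +1.378 N·m.
Net torque τ = 36.42 N·m.
α = τ/I = 36.42/3.513 = 10.37 rad/s².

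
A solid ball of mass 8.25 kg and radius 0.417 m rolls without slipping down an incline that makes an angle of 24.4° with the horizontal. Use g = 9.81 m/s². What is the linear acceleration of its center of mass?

a ≈ 2.89 m/s²

Translation along the incline: Mg sinθ − f = Ma.
Rotation about the center: fR = Iα with I = (2/5)MR². No-slip gives a = αR, so f = (I/R²)a = (2/5)M a.
Substituting: Mg sinθ = (1 + 0.4000)Ma, so a = g sinθ/(1 + 0.4000) = (9.81) sin 24.4° / 1.400 = 2.895 m/s².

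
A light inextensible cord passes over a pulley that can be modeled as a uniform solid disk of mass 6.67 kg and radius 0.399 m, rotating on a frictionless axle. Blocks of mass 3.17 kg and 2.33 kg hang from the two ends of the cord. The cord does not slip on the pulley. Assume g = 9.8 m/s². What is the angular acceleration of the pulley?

α ≈ 2.34 rad/s²

I = ½MR² = (1/2)(6.67)(0.399)² = 0.5309 kg·m².
Heavier block: m₁g − T₁ = m₁a. Lighter block: T₂ − m₂g = m₂a.
Pulley: (T₁ − T₂)R = Iα = I(a/R), so T₁ − T₂ = (I/R²)a = (1/2)M_p a = 3.335·a.
Adding the three: (m₁ − m₂)g = (m₁ + m₂ + 3.335)a, so a = (3.17 − 2.33)(9.8)/(3.17 + 2.33 + 3.335) = 0.9317 m/s².
α = a/R = 0.9317/0.399 = 2.335 rad/s².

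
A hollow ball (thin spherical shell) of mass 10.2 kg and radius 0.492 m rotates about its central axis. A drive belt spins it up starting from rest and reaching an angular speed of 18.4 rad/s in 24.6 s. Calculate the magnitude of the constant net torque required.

I = (2/3)MR² = (2/3)(10.2)(0.492)² = 1.646 kg·m².
α = Δω/Δt = (18.4 − 0)/24.6 = 0.7480 rad/s².
τ = Iα = (1.646)(0.7480) = 1.231 N·m.

τ ≈ 1.23 N·m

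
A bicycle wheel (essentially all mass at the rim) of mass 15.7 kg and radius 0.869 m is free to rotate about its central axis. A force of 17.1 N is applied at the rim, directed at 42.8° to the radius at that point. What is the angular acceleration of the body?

α ≈ 0.852 rad/s²

I = MR² = (15.7)(0.869)² = 11.86 kg·m².
Only the tangential component produces torque: τ = F R sinθ = (17.1)(0.869) sin 42.8° = 10.10 N·m.
From τ = Iα: α = 10.10/11.86 = 0.8516 rad/s².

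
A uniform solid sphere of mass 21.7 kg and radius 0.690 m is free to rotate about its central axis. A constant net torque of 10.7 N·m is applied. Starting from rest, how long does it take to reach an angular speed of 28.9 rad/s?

t ≈ 11.2 s

I = (2/5)MR² = (2/5)(21.7)(0.690)² = 4.133 kg·m².
α = τ/I = 10.7/4.133 = 2.589 rad/s².
ω = αt ⇒ t = ω/α = 28.9/2.589 = 11.16 s.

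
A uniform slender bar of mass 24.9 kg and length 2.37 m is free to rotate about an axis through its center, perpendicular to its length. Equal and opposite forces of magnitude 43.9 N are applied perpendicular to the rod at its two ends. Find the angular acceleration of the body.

I = (1/12)ML² = (1/12)(24.9)(2.37)² = 11.66 kg·m².
The couple gives τ = F·(L/2) + F·(L/2) = F L = (43.9)(2.37) = 104.0 N·m.
Newton's second law for rotation, τ = Iα, gives α = τ/I = 104.0/11.66 = 8.927 rad/s².

α ≈ 8.93 rad/s²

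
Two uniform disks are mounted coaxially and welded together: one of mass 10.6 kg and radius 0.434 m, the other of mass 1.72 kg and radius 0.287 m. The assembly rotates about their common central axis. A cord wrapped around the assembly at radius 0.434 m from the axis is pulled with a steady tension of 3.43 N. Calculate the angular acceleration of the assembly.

α ≈ 1.39 rad/s²

I = ½M₁R₁² + ½M₂R₂² = ½(10.6)(0.434)² + ½(1.72)(0.287)² = 1.069 kg·m².
τ = F r = (3.43)(0.434) = 1.489 N·m.
α = τ/I = 1.489/1.069 = 1.392 rad/s².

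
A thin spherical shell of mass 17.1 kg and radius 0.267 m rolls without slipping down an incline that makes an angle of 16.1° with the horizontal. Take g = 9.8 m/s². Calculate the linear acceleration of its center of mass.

a ≈ 1.63 m/s²

Translation along the incline: Mg sinθ − f = Ma.
Rotation about the center: fR = Iα with I = (2/3)MR². No-slip gives a = αR, so f = (I/R²)a = (2/3)M a.
Substituting: Mg sinθ = (1 + 0.6667)Ma, so a = g sinθ/(1 + 0.6667) = (9.8) sin 16.1° / 1.667 = 1.631 m/s².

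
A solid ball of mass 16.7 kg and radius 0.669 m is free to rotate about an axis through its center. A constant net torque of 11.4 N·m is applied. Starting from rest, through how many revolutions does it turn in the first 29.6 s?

≈ 266 revolutions

I = (2/5)MR² = (2/5)(16.7)(0.669)² = 2.990 kg·m².
α = τ/I = 11.4/2.990 = 3.813 rad/s².
θ = ½αt² = ½(3.813)(29.6)² = 1670 rad.
Revolutions = θ/(2π) = 265.9.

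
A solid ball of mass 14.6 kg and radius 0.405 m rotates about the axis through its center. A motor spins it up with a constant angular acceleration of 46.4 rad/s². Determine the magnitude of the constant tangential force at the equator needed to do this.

I = (2/5)MR² = (2/5)(14.6)(0.405)² = 0.9579 kg·m².
The required torque is τ = Iα = (0.9579)(46.40) = 44.45 N·m.
A tangential force at the equator gives τ = FR, so F = τ/R = 44.45/0.405 = 109.7 N.

F ≈ 110 N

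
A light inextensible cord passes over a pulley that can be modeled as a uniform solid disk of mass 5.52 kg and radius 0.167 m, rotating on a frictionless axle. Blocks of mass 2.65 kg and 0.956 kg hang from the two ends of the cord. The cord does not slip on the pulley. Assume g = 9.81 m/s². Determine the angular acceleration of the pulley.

α ≈ 15.6 rad/s²

I = ½MR² = (1/2)(5.52)(0.167)² = 0.07697 kg·m².
Heavier block: m₁g − T₁ = m₁a. Lighter block: T₂ − m₂g = m₂a.
Pulley: (T₁ − T₂)R = Iα = I(a/R), so T₁ − T₂ = (I/R²)a = (1/2)M_p a = 2.760·a.
Adding the three: (m₁ − m₂)g = (m₁ + m₂ + 2.760)a, so a = (2.65 − 0.956)(9.81)/(2.65 + 0.956 + 2.760) = 2.610 m/s².
α = a/R = 2.610/0.167 = 15.63 rad/s².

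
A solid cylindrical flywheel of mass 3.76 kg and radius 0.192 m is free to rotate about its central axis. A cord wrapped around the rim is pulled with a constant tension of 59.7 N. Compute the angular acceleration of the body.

I = ½MR² = (1/2)(3.76)(0.192)² = 0.06930 kg·m².
τ = F R = (59.7)(0.192) = 11.46 N·m.
From τ = Iα: α = 11.46/0.06930 = 165.4 rad/s².

α ≈ 165 rad/s²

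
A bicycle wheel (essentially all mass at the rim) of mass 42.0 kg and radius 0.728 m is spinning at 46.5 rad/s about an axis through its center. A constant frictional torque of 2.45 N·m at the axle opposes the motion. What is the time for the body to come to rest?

I = MR² = (42.0)(0.728)² = 22.26 kg·m².
The net torque has magnitude 2.45 N·m, opposing ω.
|α| = τ/I = 2.450/22.26 = 0.1101 rad/s² (deceleration).
0 = ω₀ − |α|t ⇒ t = ω₀/|α| = 46.5/0.1101 = 422.5 s.

t ≈ 422 s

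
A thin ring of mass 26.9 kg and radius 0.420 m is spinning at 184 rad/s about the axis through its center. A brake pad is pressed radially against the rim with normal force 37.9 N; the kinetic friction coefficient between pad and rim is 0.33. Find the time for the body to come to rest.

t ≈ 166 s

I = MR² = (26.9)(0.420)² = 4.745 kg·m².
Friction force f = μN = (0.33)(37.9) = 12.51 N at the rim; torque magnitude τ = fR = 5.253 N·m, opposing ω.
|α| = τ/I = 5.253/4.745 = 1.107 rad/s² (deceleration).
0 = ω₀ − |α|t ⇒ t = ω₀/|α| = 184/1.107 = 166.2 s.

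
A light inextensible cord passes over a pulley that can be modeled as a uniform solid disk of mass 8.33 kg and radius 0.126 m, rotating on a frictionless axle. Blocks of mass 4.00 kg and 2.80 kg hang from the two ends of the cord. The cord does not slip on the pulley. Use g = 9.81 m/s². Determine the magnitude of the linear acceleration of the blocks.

I = ½MR² = (1/2)(8.33)(0.126)² = 0.06612 kg·m².
Heavier block: m₁g − T₁ = m₁a. Lighter block: T₂ − m₂g = m₂a.
Pulley: (T₁ − T₂)R = Iα = I(a/R), so T₁ − T₂ = (I/R²)a = (1/2)M_p a = 4.165·a.
Adding the three: (m₁ − m₂)g = (m₁ + m₂ + 4.165)a, so a = (4.00 − 2.80)(9.81)/(4.00 + 2.80 + 4.165) = 1.074 m/s².

a ≈ 1.07 m/s²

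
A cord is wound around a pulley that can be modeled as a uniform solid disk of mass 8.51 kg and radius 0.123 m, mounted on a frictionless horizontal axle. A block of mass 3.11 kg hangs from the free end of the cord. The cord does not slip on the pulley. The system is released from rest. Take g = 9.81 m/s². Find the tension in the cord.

I = ½MR² = (1/2)(8.51)(0.123)² = 0.06437 kg·m².
Block: mg − T = ma. Pulley: TR = Iα. No-slip: a = αR, so T = (I/R²)a = 4.255·a.
Then mg = (m + 4.255)a, so a = (3.11)(9.81)/(3.11 + 4.255) = 4.142 m/s².
T = 4.255·a = 17.63 N.

T ≈ 17.6 N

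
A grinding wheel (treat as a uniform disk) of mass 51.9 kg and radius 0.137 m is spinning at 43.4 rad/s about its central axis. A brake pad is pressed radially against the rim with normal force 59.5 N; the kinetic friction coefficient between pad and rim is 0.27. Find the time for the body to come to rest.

t ≈ 9.60 s

I = ½MR² = (1/2)(51.9)(0.137)² = 0.4871 kg·m².
Friction force f = μN = (0.27)(59.5) = 16.07 N at the rim; torque magnitude τ = fR = 2.201 N·m, opposing ω.
|α| = τ/I = 2.201/0.4871 = 4.519 rad/s² (deceleration).
0 = ω₀ − |α|t ⇒ t = ω₀/|α| = 43.4/4.519 = 9.604 s.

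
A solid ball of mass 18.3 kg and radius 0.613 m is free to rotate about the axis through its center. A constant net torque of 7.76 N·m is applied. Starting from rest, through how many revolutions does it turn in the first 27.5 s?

I = (2/5)MR² = (2/5)(18.3)(0.613)² = 2.751 kg·m².
α = τ/I = 7.76/2.751 = 2.821 rad/s².
θ = ½αt² = ½(2.821)(27.5)² = 1067 rad.
Revolutions = θ/(2π) = 169.8.

≈ 170 revolutions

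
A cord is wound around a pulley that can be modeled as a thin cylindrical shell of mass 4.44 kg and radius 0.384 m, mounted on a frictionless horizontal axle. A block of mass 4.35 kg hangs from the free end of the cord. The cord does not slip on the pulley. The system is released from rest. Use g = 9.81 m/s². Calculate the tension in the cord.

I = MR² = (4.44)(0.384)² = 0.6547 kg·m².
Block: mg − T = ma. Pulley: TR = Iα. No-slip: a = αR, so T = (I/R²)a = 4.440·a.
Then mg = (m + 4.440)a, so a = (4.35)(9.81)/(4.35 + 4.440) = 4.855 m/s².
T = 4.440·a = 21.56 N.

T ≈ 21.6 N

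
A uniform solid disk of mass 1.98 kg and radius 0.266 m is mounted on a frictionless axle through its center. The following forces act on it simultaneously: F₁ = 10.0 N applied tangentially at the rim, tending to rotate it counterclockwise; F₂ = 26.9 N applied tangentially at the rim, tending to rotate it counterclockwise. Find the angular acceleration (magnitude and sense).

I = ½MR² = (1/2)(1.98)(0.266)² = 0.07005 kg·m².
Taking counterclockwise as positive: τ₁ = +(10.0)(0.266) = +2.660 N·m; τ₂ = +(26.9)(0.266) = +7.155 N·m.
Net torque τ = 9.815 N·m.
α = τ/I = 9.815/0.07005 = 140.1 rad/s².

α ≈ 140 rad/s², counterclockwise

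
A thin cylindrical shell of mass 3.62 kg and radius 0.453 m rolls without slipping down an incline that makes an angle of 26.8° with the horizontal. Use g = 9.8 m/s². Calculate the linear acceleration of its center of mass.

Translation along the incline: Mg sinθ − f = Ma.
Rotation about the center: fR = Iα with I = MR². No-slip gives a = αR, so f = (I/R²)a = M a.
Substituting: Mg sinθ = (1 + 1.000)Ma, so a = g sinθ/(1 + 1.000) = (9.8) sin 26.8° / 2.000 = 2.209 m/s².

a ≈ 2.21 m/s²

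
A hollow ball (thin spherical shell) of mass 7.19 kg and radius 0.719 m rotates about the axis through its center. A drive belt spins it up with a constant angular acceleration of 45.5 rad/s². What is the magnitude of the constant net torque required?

I = (2/3)MR² = (2/3)(7.19)(0.719)² = 2.478 kg·m².
τ = Iα = (2.478)(45.50) = 112.7 N·m.

τ ≈ 113 N·m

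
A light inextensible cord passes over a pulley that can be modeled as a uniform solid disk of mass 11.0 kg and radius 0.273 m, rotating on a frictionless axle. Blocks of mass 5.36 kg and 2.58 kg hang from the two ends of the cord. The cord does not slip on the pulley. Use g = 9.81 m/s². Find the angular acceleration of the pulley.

I = ½MR² = (1/2)(11.0)(0.273)² = 0.4099 kg·m².
Heavier block: m₁g − T₁ = m₁a. Lighter block: T₂ − m₂g = m₂a.
Pulley: (T₁ − T₂)R = Iα = I(a/R), so T₁ − T₂ = (I/R²)a = (1/2)M_p a = 5.500·a.
Adding the three: (m₁ − m₂)g = (m₁ + m₂ + 5.500)a, so a = (5.36 − 2.58)(9.81)/(5.36 + 2.58 + 5.500) = 2.029 m/s².
α = a/R = 2.029/0.273 = 7.433 rad/s².

α ≈ 7.43 rad/s²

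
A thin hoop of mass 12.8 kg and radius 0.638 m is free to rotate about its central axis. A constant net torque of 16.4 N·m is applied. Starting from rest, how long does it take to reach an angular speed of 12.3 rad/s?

t ≈ 3.91 s

I = MR² = (12.8)(0.638)² = 5.210 kg·m².
α = τ/I = 16.4/5.210 = 3.148 rad/s².
ω = αt ⇒ t = ω/α = 12.3/3.148 = 3.908 s.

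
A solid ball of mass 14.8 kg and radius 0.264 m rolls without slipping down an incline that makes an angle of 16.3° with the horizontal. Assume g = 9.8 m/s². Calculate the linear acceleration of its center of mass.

a ≈ 1.96 m/s²

Translation along the incline: Mg sinθ − f = Ma.
Rotation about the center: fR = Iα with I = (2/5)MR². No-slip gives a = αR, so f = (I/R²)a = (2/5)M a.
Substituting: Mg sinθ = (1 + 0.4000)Ma, so a = g sinθ/(1 + 0.4000) = (9.8) sin 16.3° / 1.400 = 1.965 m/s².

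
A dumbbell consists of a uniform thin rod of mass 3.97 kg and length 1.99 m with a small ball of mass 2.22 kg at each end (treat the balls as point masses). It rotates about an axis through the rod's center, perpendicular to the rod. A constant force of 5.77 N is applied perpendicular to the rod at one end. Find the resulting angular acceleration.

I_rod = (1/12)ML² = (1/12)(3.97)(1.99)² = 1.310 kg·m².
I_balls = 2·m·(L/2)² = 2(2.22)(0.9950)² = 4.396 kg·m².
Total I = 5.706 kg·m².
τ = F·(L/2) = (5.77)(0.995) = 5.741 N·m.
α = τ/I = 5.741/5.706 = 1.006 rad/s².

α ≈ 1.01 rad/s²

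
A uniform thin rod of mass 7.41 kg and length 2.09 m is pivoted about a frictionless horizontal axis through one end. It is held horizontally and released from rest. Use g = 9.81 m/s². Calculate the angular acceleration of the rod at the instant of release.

About the pivot, I = (1/3)ML² = (1/3)(7.41)(2.09)² = 10.79 kg·m².
The weight acts at the center, a distance L/2 = 1.045 m from the pivot; τ = Mg(L/2) = 75.96 N·m.
α = τ/I = 75.96/10.79 = 7.041 rad/s².
(Equivalently α = (3g/(2L)) = 7.041 rad/s².)

α ≈ 7.04 rad/s²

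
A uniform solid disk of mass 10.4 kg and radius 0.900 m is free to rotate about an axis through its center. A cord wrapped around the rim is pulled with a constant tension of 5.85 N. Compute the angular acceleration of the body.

α ≈ 1.25 rad/s²

I = ½MR² = (1/2)(10.4)(0.900)² = 4.212 kg·m².
τ = F R = (5.85)(0.900) = 5.265 N·m.
From τ = Iα: α = 5.265/4.212 = 1.250 rad/s².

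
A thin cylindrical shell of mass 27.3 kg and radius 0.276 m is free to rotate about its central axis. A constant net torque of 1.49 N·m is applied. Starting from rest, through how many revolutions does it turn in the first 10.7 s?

≈ 6.53 revolutions

I = MR² = (27.3)(0.276)² = 2.080 kg·m².
α = τ/I = 1.49/2.080 = 0.7165 rad/s².
θ = ½αt² = ½(0.7165)(10.7)² = 41.02 rad.
Revolutions = θ/(2π) = 6.528.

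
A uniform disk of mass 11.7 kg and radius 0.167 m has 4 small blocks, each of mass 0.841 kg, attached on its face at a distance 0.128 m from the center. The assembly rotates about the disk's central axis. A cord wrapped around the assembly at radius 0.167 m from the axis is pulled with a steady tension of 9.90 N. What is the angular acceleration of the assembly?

I_disk = ½MR² = ½(11.7)(0.167)² = 0.1632 kg·m².
I_blocks = 4·m·r² = 4(0.841)(0.128)² = 0.05512 kg·m².
Total I = 0.2183 kg·m².
τ = F r = (9.90)(0.167) = 1.653 N·m.
α = τ/I = 1.653/0.2183 = 7.575 rad/s².

α ≈ 7.57 rad/s²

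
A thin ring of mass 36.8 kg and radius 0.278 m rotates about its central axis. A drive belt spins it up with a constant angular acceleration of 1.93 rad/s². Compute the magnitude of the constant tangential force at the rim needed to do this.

F ≈ 19.7 N

I = MR² = (36.8)(0.278)² = 2.844 kg·m².
The required torque is τ = Iα = (2.844)(1.930) = 5.489 N·m.
A tangential force at the rim gives τ = FR, so F = τ/R = 5.489/0.278 = 19.74 N.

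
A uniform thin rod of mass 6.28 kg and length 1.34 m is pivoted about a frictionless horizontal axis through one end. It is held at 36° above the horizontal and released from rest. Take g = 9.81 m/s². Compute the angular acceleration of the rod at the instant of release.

About the pivot, I = (1/3)ML² = (1/3)(6.28)(1.34)² = 3.759 kg·m².
The weight acts at the center, a distance L/2 = 0.6700 m from the pivot; τ = Mg(L/2) cos 36° = 33.39 N·m.
α = τ/I = 33.39/3.759 = 8.884 rad/s².

α ≈ 8.88 rad/s²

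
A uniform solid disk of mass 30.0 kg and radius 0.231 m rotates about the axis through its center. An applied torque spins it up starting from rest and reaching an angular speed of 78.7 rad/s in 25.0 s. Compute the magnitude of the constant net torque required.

τ ≈ 2.52 N·m

I = ½MR² = (1/2)(30.0)(0.231)² = 0.8004 kg·m².
α = Δω/Δt = (78.7 − 0)/25.0 = 3.148 rad/s².
τ = Iα = (0.8004)(3.148) = 2.520 N·m.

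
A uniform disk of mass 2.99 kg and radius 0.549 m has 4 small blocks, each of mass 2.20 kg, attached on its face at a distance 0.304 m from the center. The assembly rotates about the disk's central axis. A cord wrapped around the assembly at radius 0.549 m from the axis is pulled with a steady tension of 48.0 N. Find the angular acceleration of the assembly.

I_disk = ½MR² = ½(2.99)(0.549)² = 0.4506 kg·m².
I_blocks = 4·m·r² = 4(2.20)(0.304)² = 0.8133 kg·m².
Total I = 1.264 kg·m².
τ = F r = (48.0)(0.549) = 26.35 N·m.
α = τ/I = 26.35/1.264 = 20.85 rad/s².

α ≈ 20.9 rad/s²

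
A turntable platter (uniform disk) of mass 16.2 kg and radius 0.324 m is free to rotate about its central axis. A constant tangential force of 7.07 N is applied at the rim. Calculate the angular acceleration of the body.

α ≈ 2.69 rad/s²

I = ½MR² = (1/2)(16.2)(0.324)² = 0.8503 kg·m².
τ = F R = (7.07)(0.324) = 2.291 N·m.
Newton's second law for rotation, τ = Iα, gives α = τ/I = 2.291/0.8503 = 2.694 rad/s².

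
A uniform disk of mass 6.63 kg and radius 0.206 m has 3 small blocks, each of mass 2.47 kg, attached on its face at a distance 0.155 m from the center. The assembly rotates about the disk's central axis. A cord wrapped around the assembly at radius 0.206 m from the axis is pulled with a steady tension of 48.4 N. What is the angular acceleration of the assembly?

I_disk = ½MR² = ½(6.63)(0.206)² = 0.1407 kg·m².
I_blocks = 3·m·r² = 3(2.47)(0.155)² = 0.1780 kg·m².
Total I = 0.3187 kg·m².
τ = F r = (48.4)(0.206) = 9.970 N·m.
α = τ/I = 9.970/0.3187 = 31.28 rad/s².

α ≈ 31.3 rad/s²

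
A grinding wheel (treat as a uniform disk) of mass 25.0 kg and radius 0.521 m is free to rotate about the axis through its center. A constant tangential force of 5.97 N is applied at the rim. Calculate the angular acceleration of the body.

α ≈ 0.917 rad/s²

I = ½MR² = (1/2)(25.0)(0.521)² = 3.393 kg·m².
τ = F R = (5.97)(0.521) = 3.110 N·m.
From τ = Iα: α = 3.110/3.393 = 0.9167 rad/s².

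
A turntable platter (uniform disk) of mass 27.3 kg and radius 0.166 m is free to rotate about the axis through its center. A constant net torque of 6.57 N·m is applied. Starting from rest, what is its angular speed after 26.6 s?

I = ½MR² = (1/2)(27.3)(0.166)² = 0.3761 kg·m².
α = τ/I = 6.57/0.3761 = 17.47 rad/s².
ω = ω₀ + αt = 0 + (17.47)(26.6) = 464.6 rad/s.

ω ≈ 465 rad/s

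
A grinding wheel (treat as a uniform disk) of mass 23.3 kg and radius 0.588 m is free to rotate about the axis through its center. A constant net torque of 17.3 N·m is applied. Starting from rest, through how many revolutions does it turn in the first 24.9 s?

I = ½MR² = (1/2)(23.3)(0.588)² = 4.028 kg·m².
α = τ/I = 17.3/4.028 = 4.295 rad/s².
θ = ½αt² = ½(4.295)(24.9)² = 1331 rad.
Revolutions = θ/(2π) = 211.9.

≈ 212 revolutions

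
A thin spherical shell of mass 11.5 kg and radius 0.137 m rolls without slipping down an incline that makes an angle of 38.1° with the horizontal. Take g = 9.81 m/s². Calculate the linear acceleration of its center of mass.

a ≈ 3.63 m/s²

Translation along the incline: Mg sinθ − f = Ma.
Rotation about the center: fR = Iα with I = (2/3)MR². No-slip gives a = αR, so f = (I/R²)a = (2/3)M a.
Substituting: Mg sinθ = (1 + 0.6667)Ma, so a = g sinθ/(1 + 0.6667) = (9.81) sin 38.1° / 1.667 = 3.632 m/s².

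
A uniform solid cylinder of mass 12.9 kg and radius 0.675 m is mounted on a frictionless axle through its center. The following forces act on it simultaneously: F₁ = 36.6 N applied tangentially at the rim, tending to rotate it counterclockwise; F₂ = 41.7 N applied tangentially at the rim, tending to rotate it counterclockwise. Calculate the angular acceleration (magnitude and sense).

I = ½MR² = (1/2)(12.9)(0.675)² = 2.939 kg·m².
Taking counterclockwise as positive: τ₁ = +(36.6)(0.675) = +24.71 N·m; τ₂ = +(41.7)(0.675) = +28.15 N·m.
Net torque τ = 52.85 N·m.
α = τ/I = 52.85/2.939 = 17.98 rad/s².

α ≈ 18.0 rad/s², counterclockwise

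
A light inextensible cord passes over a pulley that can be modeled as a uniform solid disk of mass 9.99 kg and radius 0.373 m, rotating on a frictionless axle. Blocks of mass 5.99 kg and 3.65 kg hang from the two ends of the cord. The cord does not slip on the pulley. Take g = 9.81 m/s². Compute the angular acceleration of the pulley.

I = ½MR² = (1/2)(9.99)(0.373)² = 0.6949 kg·m².
Heavier block: m₁g − T₁ = m₁a. Lighter block: T₂ − m₂g = m₂a.
Pulley: (T₁ − T₂)R = Iα = I(a/R), so T₁ − T₂ = (I/R²)a = (1/2)M_p a = 4.995·a.
Adding the three: (m₁ − m₂)g = (m₁ + m₂ + 4.995)a, so a = (5.99 − 3.65)(9.81)/(5.99 + 3.65 + 4.995) = 1.569 m/s².
α = a/R = 1.569/0.373 = 4.205 rad/s².

α ≈ 4.21 rad/s²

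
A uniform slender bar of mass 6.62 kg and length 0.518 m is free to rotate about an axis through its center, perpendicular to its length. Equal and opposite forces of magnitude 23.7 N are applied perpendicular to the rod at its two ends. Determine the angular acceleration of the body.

I = (1/12)ML² = (1/12)(6.62)(0.518)² = 0.1480 kg·m².
The couple gives τ = F·(L/2) + F·(L/2) = F L = (23.7)(0.518) = 12.28 N·m.
From τ = Iα: α = 12.28/0.1480 = 82.94 rad/s².

α ≈ 82.9 rad/s²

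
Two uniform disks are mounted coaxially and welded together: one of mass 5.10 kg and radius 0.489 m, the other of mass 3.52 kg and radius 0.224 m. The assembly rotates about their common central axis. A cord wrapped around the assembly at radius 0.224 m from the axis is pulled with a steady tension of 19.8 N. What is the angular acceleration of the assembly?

α ≈ 6.35 rad/s²

I = ½M₁R₁² + ½M₂R₂² = ½(5.10)(0.489)² + ½(3.52)(0.224)² = 0.6981 kg·m².
τ = F r = (19.8)(0.224) = 4.435 N·m.
α = τ/I = 4.435/0.6981 = 6.354 rad/s².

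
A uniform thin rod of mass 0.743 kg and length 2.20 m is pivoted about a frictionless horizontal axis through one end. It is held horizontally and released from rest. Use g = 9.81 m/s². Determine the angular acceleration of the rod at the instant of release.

α ≈ 6.69 rad/s²

About the pivot, I = (1/3)ML² = (1/3)(0.743)(2.20)² = 1.199 kg·m².
The weight acts at the center, a distance L/2 = 1.100 m from the pivot; τ = Mg(L/2) = 8.018 N·m.
α = τ/I = 8.018/1.199 = 6.689 rad/s².
(Equivalently α = (3g/(2L)) = 6.689 rad/s².)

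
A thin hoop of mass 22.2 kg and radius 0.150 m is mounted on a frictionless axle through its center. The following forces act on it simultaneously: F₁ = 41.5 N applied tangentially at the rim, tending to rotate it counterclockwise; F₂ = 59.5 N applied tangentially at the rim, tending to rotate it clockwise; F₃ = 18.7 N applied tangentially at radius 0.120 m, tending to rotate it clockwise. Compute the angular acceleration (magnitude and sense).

I = MR² = (22.2)(0.150)² = 0.4995 kg·m².
Taking counterclockwise as positive: τ₁ = +(41.5)(0.150) = +6.225 N·m; τ₂ = −(59.5)(0.150) = −8.925 N·m; τ₃ = −(18.7)(0.120) = −2.244 N·m.
Net torque τ = -4.944 N·m.
α = τ/I = -4.944/0.4995 = -9.898 rad/s².

α ≈ 9.90 rad/s², clockwise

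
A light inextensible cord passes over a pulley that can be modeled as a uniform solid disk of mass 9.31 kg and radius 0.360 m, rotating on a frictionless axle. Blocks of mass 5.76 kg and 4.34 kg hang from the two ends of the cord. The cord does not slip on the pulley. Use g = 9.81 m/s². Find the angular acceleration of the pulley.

α ≈ 2.62 rad/s²

I = ½MR² = (1/2)(9.31)(0.360)² = 0.6033 kg·m².
Heavier block: m₁g − T₁ = m₁a. Lighter block: T₂ − m₂g = m₂a.
Pulley: (T₁ − T₂)R = Iα = I(a/R), so T₁ − T₂ = (I/R²)a = (1/2)M_p a = 4.655·a.
Adding the three: (m₁ − m₂)g = (m₁ + m₂ + 4.655)a, so a = (5.76 − 4.34)(9.81)/(5.76 + 4.34 + 4.655) = 0.9441 m/s².
α = a/R = 0.9441/0.360 = 2.623 rad/s².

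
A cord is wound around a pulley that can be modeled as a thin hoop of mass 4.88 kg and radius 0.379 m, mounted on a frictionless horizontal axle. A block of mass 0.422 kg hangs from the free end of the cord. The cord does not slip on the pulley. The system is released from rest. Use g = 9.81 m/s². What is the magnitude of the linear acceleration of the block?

I = MR² = (4.88)(0.379)² = 0.7010 kg·m².
Block: mg − T = ma. Pulley: TR = Iα. No-slip: a = αR, so T = (I/R²)a = 4.880·a.
Then mg = (m + 4.880)a, so a = (0.422)(9.81)/(0.422 + 4.880) = 0.7808 m/s².

a ≈ 0.781 m/s²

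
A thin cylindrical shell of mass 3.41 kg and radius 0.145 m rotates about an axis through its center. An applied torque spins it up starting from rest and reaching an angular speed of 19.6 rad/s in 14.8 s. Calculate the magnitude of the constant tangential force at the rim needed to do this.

I = MR² = (3.41)(0.145)² = 0.07170 kg·m².
α = Δω/Δt = (19.6 − 0)/14.8 = 1.324 rad/s².
The required torque is τ = Iα = (0.07170)(1.324) = 0.09495 N·m.
A tangential force at the rim gives τ = FR, so F = τ/R = 0.09495/0.145 = 0.6548 N.

F ≈ 0.655 N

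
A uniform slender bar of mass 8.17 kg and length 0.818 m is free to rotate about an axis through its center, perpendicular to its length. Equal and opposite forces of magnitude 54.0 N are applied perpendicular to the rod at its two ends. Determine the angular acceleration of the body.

α ≈ 97.0 rad/s²

I = (1/12)ML² = (1/12)(8.17)(0.818)² = 0.4556 kg·m².
The couple gives τ = F·(L/2) + F·(L/2) = F L = (54.0)(0.818) = 44.17 N·m.
Newton's second law for rotation, τ = Iα, gives α = τ/I = 44.17/0.4556 = 96.96 rad/s².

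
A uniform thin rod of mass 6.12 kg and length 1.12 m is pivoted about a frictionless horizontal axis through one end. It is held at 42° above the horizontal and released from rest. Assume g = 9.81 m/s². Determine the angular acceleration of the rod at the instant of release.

About the pivot, I = (1/3)ML² = (1/3)(6.12)(1.12)² = 2.559 kg·m².
The weight acts at the center, a distance L/2 = 0.5600 m from the pivot; τ = Mg(L/2) cos 42° = 24.99 N·m.
α = τ/I = 24.99/2.559 = 9.764 rad/s².

α ≈ 9.76 rad/s²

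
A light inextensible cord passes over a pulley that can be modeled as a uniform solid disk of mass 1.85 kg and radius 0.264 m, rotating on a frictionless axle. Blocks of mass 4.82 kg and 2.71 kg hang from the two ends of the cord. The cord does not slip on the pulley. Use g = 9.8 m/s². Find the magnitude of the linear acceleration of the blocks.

a ≈ 2.45 m/s²

I = ½MR² = (1/2)(1.85)(0.264)² = 0.06447 kg·m².
Heavier block: m₁g − T₁ = m₁a. Lighter block: T₂ − m₂g = m₂a.
Pulley: (T₁ − T₂)R = Iα = I(a/R), so T₁ − T₂ = (I/R²)a = (1/2)M_p a = 0.9250·a.
Adding the three: (m₁ − m₂)g = (m₁ + m₂ + 0.9250)a, so a = (4.82 − 2.71)(9.8)/(4.82 + 2.71 + 0.9250) = 2.446 m/s².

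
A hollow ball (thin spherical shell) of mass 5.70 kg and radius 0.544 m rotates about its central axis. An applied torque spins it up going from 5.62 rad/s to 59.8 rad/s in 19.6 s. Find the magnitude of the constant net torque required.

τ ≈ 3.11 N·m

I = (2/3)MR² = (2/3)(5.70)(0.544)² = 1.125 kg·m².
α = Δω/Δt = (59.8 − 5.62)/19.6 = 2.764 rad/s².
τ = Iα = (1.125)(2.764) = 3.109 N·m.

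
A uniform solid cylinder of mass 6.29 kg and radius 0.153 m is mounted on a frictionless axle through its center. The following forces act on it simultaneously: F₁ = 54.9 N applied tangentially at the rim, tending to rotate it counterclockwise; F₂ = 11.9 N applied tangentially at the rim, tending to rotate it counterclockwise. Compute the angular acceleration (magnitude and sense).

α ≈ 139 rad/s², counterclockwise

I = ½MR² = (1/2)(6.29)(0.153)² = 0.07362 kg·m².
Taking counterclockwise as positive: τ₁ = +(54.9)(0.153) = +8.400 N·m; τ₂ = +(11.9)(0.153) = +1.821 N·m.
Net torque τ = 10.22 N·m.
α = τ/I = 10.22/0.07362 = 138.8 rad/s².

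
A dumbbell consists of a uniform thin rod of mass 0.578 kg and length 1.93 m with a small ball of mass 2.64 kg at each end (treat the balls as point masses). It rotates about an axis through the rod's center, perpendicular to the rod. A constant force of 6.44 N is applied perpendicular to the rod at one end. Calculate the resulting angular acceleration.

α ≈ 1.22 rad/s²

I_rod = (1/12)ML² = (1/12)(0.578)(1.93)² = 0.1794 kg·m².
I_balls = 2·m·(L/2)² = 2(2.64)(0.9650)² = 4.917 kg·m².
Total I = 5.096 kg·m².
τ = F·(L/2) = (6.44)(0.965) = 6.215 N·m.
α = τ/I = 6.215/5.096 = 1.219 rad/s².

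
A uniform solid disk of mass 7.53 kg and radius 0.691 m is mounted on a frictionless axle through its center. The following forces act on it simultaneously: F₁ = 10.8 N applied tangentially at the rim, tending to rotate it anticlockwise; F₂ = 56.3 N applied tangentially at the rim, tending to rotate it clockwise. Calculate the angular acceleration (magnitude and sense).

I = ½MR² = (1/2)(7.53)(0.691)² = 1.798 kg·m².
Taking anticlockwise as positive: τ₁ = +(10.8)(0.691) = +7.463 N·m; τ₂ = −(56.3)(0.691) = −38.90 N·m.
Net torque τ = -31.44 N·m.
α = τ/I = -31.44/1.798 = -17.49 rad/s².

α ≈ 17.5 rad/s², clockwise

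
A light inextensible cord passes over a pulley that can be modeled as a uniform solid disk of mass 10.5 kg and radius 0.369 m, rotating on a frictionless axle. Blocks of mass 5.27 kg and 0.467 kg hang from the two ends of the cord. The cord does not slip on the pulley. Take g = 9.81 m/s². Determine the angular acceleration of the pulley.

α ≈ 11.6 rad/s²

I = ½MR² = (1/2)(10.5)(0.369)² = 0.7148 kg·m².
Heavier block: m₁g − T₁ = m₁a. Lighter block: T₂ − m₂g = m₂a.
Pulley: (T₁ − T₂)R = Iα = I(a/R), so T₁ − T₂ = (I/R²)a = (1/2)M_p a = 5.250·a.
Adding the three: (m₁ − m₂)g = (m₁ + m₂ + 5.250)a, so a = (5.27 − 0.467)(9.81)/(5.27 + 0.467 + 5.250) = 4.288 m/s².
α = a/R = 4.288/0.369 = 11.62 rad/s².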